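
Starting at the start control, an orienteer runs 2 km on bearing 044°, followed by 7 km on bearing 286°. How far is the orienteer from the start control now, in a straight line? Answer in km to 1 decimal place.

Leg 1 (044°, 2 km): east 2 sin 44° = 1.39, north 2 cos 44° = 1.44
Leg 2 (286°, 7 km): east 7 sin 286° = -6.73, north 7 cos 286° = 1.93
Net: -5.34 east, 3.37 north. Distance = √((-5.34)² + (3.37)²) = 6.313 km.

6.3 km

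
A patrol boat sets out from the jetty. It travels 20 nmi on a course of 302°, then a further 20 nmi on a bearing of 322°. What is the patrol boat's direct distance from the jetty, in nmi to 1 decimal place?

Leg 1 (302°, 20 nmi): east 20 sin 302° = -16.96, north 20 cos 302° = 10.60
Leg 2 (322°, 20 nmi): east 20 sin 322° = -12.31, north 20 cos 322° = 15.76
Net: -29.27 east, 26.36 north. Distance = √((-29.27)² + (26.36)²) = 39.392 nmi.

39.4 nmi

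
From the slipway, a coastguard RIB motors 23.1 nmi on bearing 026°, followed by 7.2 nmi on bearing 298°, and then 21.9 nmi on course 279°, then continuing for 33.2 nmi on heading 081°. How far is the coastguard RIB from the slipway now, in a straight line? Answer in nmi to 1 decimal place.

36.0 nmi

Leg 1 (026°, 23.1 nmi): east 23.1 sin 26° = 10.13, north 23.1 cos 26° = 20.76
Leg 2 (298°, 7.2 nmi): east 7.2 sin 298° = -6.36, north 7.2 cos 298° = 3.38
Leg 3 (279°, 21.9 nmi): east 21.9 sin 279° = -21.63, north 21.9 cos 279° = 3.43
Leg 4 (081°, 33.2 nmi): east 33.2 sin 81° = 32.79, north 33.2 cos 81° = 5.19
Net: 14.93 east, 32.76 north. Distance = √((14.93)² + (32.76)²) = 36.003 nmi.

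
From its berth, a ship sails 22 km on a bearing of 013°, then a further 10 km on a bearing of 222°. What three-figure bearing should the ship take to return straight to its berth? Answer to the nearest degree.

173°

Leg 1 (013°, 22 km): east 22 sin 13° = 4.95, north 22 cos 13° = 21.44
Leg 2 (222°, 10 km): east 10 sin 222° = -6.69, north 10 cos 222° = -7.43
Net displacement: -1.74 east, 14.00 north. Direction back to start is (1.74, -14.00): bearing = atan2(1.74, -14.00) mod 360° = 172.91° ≈ 173°.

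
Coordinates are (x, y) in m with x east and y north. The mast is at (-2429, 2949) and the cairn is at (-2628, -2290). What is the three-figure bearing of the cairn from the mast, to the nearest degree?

182°

Δeast = -2628 − -2429 = -199.00; Δnorth = -2290 − 2949 = -5239.00.
Bearing = atan2(Δeast, Δnorth) mod 360° = 182.18° ≈ 182°.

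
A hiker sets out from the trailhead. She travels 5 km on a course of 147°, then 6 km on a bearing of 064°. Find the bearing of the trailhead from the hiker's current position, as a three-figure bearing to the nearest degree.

281°

Leg 1 (147°, 5 km): east 5 sin 147° = 2.72, north 5 cos 147° = -4.19
Leg 2 (064°, 6 km): east 6 sin 64° = 5.39, north 6 cos 64° = 2.63
Net displacement: 8.12 east, -1.56 north. Direction back to start is (-8.12, 1.56): bearing = atan2(-8.12, 1.56) mod 360° = 280.90° ≈ 281°.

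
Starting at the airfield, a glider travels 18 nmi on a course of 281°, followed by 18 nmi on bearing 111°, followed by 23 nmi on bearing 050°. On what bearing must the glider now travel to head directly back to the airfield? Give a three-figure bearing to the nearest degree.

Leg 1 (281°, 18 nmi): east 18 sin 281° = -17.67, north 18 cos 281° = 3.43
Leg 2 (111°, 18 nmi): east 18 sin 111° = 16.80, north 18 cos 111° = -6.45
Leg 3 (050°, 23 nmi): east 23 sin 50° = 17.62, north 23 cos 50° = 14.78
Net displacement: 16.75 east, 11.77 north. Direction back to start is (-16.75, -11.77): bearing = atan2(-16.75, -11.77) mod 360° = 234.92° ≈ 235°.

235°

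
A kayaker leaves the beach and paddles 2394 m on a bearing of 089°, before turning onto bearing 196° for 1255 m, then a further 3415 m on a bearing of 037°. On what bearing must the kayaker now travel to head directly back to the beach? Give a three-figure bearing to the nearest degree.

Leg 1 (089°, 2394 m): east 2394 sin 89° = 2393.64, north 2394 cos 89° = 41.78
Leg 2 (196°, 1255 m): east 1255 sin 196° = -345.92, north 1255 cos 196° = -1206.38
Leg 3 (037°, 3415 m): east 3415 sin 37° = 2055.20, north 3415 cos 37° = 2727.34
Net displacement: 4102.91 east, 1562.74 north. Direction back to start is (-4102.91, -1562.74): bearing = atan2(-4102.91, -1562.74) mod 360° = 249.15° ≈ 249°.

249°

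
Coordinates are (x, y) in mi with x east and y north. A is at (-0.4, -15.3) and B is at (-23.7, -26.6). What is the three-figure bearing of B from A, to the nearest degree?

244°

Δeast = -23.7 − -0.4 = -23.30; Δnorth = -26.6 − -15.3 = -11.30.
Bearing = atan2(Δeast, Δnorth) mod 360° = 244.13° ≈ 244°.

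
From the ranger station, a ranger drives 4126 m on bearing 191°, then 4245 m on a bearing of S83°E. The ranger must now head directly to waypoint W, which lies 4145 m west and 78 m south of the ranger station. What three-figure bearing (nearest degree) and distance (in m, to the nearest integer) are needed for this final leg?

301°, 8802 m

Leg 1 (191°, 4126 m): east 4126 sin 191° = -787.28, north 4126 cos 191° = -4050.19
Leg 2 (S83°E, 4245 m): east 4245 sin 97° = 4213.36, north 4245 cos 97° = -517.34
Current position: (3426.08, -4567.53). Target: (-4145, -78). Remaining: Δeast = -7571.08, Δnorth = 4489.53.
Bearing = atan2(-7571.08, 4489.53) mod 360° = 300.67°; distance = √((-7571.08)² + (4489.53)²) = 8802.110 m.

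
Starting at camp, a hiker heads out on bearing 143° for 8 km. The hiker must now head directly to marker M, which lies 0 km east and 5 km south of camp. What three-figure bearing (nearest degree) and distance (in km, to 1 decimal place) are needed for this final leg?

Leg 1 (143°, 8 km): east 8 sin 143° = 4.81, north 8 cos 143° = -6.39
Current position: (4.81, -6.39). Target: (0, -5). Remaining: Δeast = -4.81, Δnorth = 1.39.
Bearing = atan2(-4.81, 1.39) mod 360° = 286.09°; distance = √((-4.81)² + (1.39)²) = 5.011 km.

286°, 5.0 km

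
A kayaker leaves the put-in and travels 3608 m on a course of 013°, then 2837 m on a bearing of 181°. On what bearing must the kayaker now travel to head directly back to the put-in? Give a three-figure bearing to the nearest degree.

228°

Leg 1 (013°, 3608 m): east 3608 sin 13° = 811.62, north 3608 cos 13° = 3515.53
Leg 2 (181°, 2837 m): east 2837 sin 181° = -49.51, north 2837 cos 181° = -2836.57
Net displacement: 762.11 east, 678.96 north. Direction back to start is (-762.11, -678.96): bearing = atan2(-762.11, -678.96) mod 360° = 228.30° ≈ 228°.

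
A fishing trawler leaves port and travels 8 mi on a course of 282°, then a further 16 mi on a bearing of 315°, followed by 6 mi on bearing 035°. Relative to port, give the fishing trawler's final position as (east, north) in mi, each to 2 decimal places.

(-15.70, 17.89)

Leg 1 (282°, 8 mi): east 8 sin 282° = -7.83, north 8 cos 282° = 1.66
Leg 2 (315°, 16 mi): east 16 sin 315° = -11.31, north 16 cos 315° = 11.31
Leg 3 (035°, 6 mi): east 6 sin 35° = 3.44, north 6 cos 35° = 4.91
Summing: -15.70 mi east, 17.89 mi north → (-15.70, 17.89).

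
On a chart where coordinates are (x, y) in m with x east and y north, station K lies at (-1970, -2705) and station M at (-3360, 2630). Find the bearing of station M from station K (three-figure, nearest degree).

Δeast = -3360 − -1970 = -1390.00; Δnorth = 2630 − -2705 = 5335.00.
Bearing = atan2(Δeast, Δnorth) mod 360° = 345.40° ≈ 345°.

345°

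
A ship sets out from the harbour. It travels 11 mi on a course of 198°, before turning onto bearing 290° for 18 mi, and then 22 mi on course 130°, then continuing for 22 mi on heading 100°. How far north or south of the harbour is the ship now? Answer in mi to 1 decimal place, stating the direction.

Leg 1 (198°, 11 mi): east 11 sin 198° = -3.40, north 11 cos 198° = -10.46
Leg 2 (290°, 18 mi): east 18 sin 290° = -16.91, north 18 cos 290° = 6.16
Leg 3 (130°, 22 mi): east 22 sin 130° = 16.85, north 22 cos 130° = -14.14
Leg 4 (100°, 22 mi): east 22 sin 100° = 21.67, north 22 cos 100° = -3.82
Net north component: -22.27 mi.

22.3 mi south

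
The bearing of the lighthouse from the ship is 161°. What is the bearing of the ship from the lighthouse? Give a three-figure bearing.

341°

Back-bearing = 161° + 180° = 341°.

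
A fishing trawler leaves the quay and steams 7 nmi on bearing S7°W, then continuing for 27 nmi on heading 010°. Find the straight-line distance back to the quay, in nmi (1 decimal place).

20.0 nmi

Leg 1 (S7°W, 7 nmi): east 7 sin 187° = -0.85, north 7 cos 187° = -6.95
Leg 2 (010°, 27 nmi): east 27 sin 10° = 4.69, north 27 cos 10° = 26.59
Net: 3.84 east, 19.64 north. Distance = √((3.84)² + (19.64)²) = 20.013 nmi.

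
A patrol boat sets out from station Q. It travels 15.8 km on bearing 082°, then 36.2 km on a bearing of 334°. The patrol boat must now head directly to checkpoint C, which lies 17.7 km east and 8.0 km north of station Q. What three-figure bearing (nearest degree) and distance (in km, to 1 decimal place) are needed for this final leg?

146°, 32.2 km

Leg 1 (082°, 15.8 km): east 15.8 sin 82° = 15.65, north 15.8 cos 82° = 2.20
Leg 2 (334°, 36.2 km): east 36.2 sin 334° = -15.87, north 36.2 cos 334° = 32.54
Current position: (-0.22, 34.74). Target: (17.7, 8.0). Remaining: Δeast = 17.92, Δnorth = -26.74.
Bearing = atan2(17.92, -26.74) mod 360° = 146.16°; distance = √((17.92)² + (-26.74)²) = 32.187 km.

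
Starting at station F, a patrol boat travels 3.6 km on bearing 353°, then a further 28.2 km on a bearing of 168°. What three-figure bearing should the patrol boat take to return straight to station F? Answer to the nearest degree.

Leg 1 (353°, 3.6 km): east 3.6 sin 353° = -0.44, north 3.6 cos 353° = 3.57
Leg 2 (168°, 28.2 km): east 28.2 sin 168° = 5.86, north 28.2 cos 168° = -27.58
Net displacement: 5.42 east, -24.01 north. Direction back to start is (-5.42, 24.01): bearing = atan2(-5.42, 24.01) mod 360° = 347.27° ≈ 347°.

347°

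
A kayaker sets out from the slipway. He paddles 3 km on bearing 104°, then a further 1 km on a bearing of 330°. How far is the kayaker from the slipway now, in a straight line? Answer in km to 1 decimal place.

Leg 1 (104°, 3 km): east 3 sin 104° = 2.91, north 3 cos 104° = -0.73
Leg 2 (330°, 1 km): east 1 sin 330° = -0.50, north 1 cos 330° = 0.87
Net: 2.41 east, 0.14 north. Distance = √((2.41)² + (0.14)²) = 2.415 km.

2.4 km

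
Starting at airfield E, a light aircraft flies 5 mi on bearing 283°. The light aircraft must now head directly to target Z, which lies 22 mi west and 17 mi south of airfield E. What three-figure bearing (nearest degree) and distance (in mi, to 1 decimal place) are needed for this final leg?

Leg 1 (283°, 5 mi): east 5 sin 283° = -4.87, north 5 cos 283° = 1.12
Current position: (-4.87, 1.12). Target: (-22, -17). Remaining: Δeast = -17.13, Δnorth = -18.12.
Bearing = atan2(-17.13, -18.12) mod 360° = 223.38°; distance = √((-17.13)² + (-18.12)²) = 24.938 mi.

223°, 24.9 mi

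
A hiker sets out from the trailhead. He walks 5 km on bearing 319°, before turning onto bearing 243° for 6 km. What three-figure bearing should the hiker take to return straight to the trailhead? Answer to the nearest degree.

Leg 1 (319°, 5 km): east 5 sin 319° = -3.28, north 5 cos 319° = 3.77
Leg 2 (243°, 6 km): east 6 sin 243° = -5.35, north 6 cos 243° = -2.72
Net displacement: -8.63 east, 1.05 north. Direction back to start is (8.63, -1.05): bearing = atan2(8.63, -1.05) mod 360° = 96.94° ≈ 097°.

097°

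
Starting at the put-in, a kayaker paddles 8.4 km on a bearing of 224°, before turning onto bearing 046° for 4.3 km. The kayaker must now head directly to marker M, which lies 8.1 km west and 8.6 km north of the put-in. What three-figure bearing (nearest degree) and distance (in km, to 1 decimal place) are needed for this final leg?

335°, 12.8 km

Leg 1 (224°, 8.4 km): east 8.4 sin 224° = -5.84, north 8.4 cos 224° = -6.04
Leg 2 (046°, 4.3 km): east 4.3 sin 46° = 3.09, north 4.3 cos 46° = 2.99
Current position: (-2.74, -3.06). Target: (-8.1, 8.6). Remaining: Δeast = -5.36, Δnorth = 11.66.
Bearing = atan2(-5.36, 11.66) mod 360° = 335.31°; distance = √((-5.36)² + (11.66)²) = 12.828 km.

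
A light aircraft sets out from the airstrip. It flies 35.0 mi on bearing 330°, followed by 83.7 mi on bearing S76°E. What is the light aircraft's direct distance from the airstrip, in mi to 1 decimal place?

64.5 mi

Leg 1 (330°, 35.0 mi): east 35.0 sin 330° = -17.50, north 35.0 cos 330° = 30.31
Leg 2 (S76°E, 83.7 mi): east 83.7 sin 104° = 81.21, north 83.7 cos 104° = -20.25
Net: 63.71 east, 10.06 north. Distance = √((63.71)² + (10.06)²) = 64.503 mi.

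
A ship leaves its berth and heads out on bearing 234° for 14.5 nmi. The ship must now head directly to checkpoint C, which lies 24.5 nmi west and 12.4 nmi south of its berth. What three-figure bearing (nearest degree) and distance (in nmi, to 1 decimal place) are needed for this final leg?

253°, 13.3 nmi

Leg 1 (234°, 14.5 nmi): east 14.5 sin 234° = -11.73, north 14.5 cos 234° = -8.52
Current position: (-11.73, -8.52). Target: (-24.5, -12.4). Remaining: Δeast = -12.77, Δnorth = -3.88.
Bearing = atan2(-12.77, -3.88) mod 360° = 253.11°; distance = √((-12.77)² + (-3.88)²) = 13.345 nmi.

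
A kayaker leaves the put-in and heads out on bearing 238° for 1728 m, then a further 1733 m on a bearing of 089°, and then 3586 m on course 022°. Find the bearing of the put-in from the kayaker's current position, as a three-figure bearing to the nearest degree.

213°

Leg 1 (238°, 1728 m): east 1728 sin 238° = -1465.43, north 1728 cos 238° = -915.70
Leg 2 (089°, 1733 m): east 1733 sin 89° = 1732.74, north 1733 cos 89° = 30.25
Leg 3 (022°, 3586 m): east 3586 sin 22° = 1343.34, north 3586 cos 22° = 3324.88
Net displacement: 1610.65 east, 2439.43 north. Direction back to start is (-1610.65, -2439.43): bearing = atan2(-1610.65, -2439.43) mod 360° = 213.44° ≈ 213°.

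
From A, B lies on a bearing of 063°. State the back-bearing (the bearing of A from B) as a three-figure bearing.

Back-bearing = 063° + 180° = 243°.

243°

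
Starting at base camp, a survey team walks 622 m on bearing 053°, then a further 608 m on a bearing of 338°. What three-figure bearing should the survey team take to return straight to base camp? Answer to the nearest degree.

196°

Leg 1 (053°, 622 m): east 622 sin 53° = 496.75, north 622 cos 53° = 374.33
Leg 2 (338°, 608 m): east 608 sin 338° = -227.76, north 608 cos 338° = 563.73
Net displacement: 268.99 east, 938.06 north. Direction back to start is (-268.99, -938.06): bearing = atan2(-268.99, -938.06) mod 360° = 196.00° ≈ 196°.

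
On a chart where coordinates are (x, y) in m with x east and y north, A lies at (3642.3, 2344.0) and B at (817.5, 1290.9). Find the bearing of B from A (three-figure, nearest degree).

Δeast = 817.5 − 3642.3 = -2824.80; Δnorth = 1290.9 − 2344.0 = -1053.10.
Bearing = atan2(Δeast, Δnorth) mod 360° = 249.55° ≈ 250°.

250°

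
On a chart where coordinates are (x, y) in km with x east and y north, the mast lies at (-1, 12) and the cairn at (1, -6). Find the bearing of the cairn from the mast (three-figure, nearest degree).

174°

Δeast = 1 − -1 = 2.00; Δnorth = -6 − 12 = -18.00.
Bearing = atan2(Δeast, Δnorth) mod 360° = 173.66° ≈ 174°.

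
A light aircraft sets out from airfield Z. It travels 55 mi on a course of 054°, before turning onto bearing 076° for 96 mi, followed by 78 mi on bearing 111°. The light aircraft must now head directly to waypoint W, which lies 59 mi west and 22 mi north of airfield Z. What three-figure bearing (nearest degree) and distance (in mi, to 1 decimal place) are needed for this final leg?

Leg 1 (054°, 55 mi): east 55 sin 54° = 44.50, north 55 cos 54° = 32.33
Leg 2 (076°, 96 mi): east 96 sin 76° = 93.15, north 96 cos 76° = 23.22
Leg 3 (111°, 78 mi): east 78 sin 111° = 72.82, north 78 cos 111° = -27.95
Current position: (210.46, 27.60). Target: (-59, 22). Remaining: Δeast = -269.46, Δnorth = -5.60.
Bearing = atan2(-269.46, -5.60) mod 360° = 268.81°; distance = √((-269.46)² + (-5.60)²) = 269.522 mi.

269°, 269.5 mi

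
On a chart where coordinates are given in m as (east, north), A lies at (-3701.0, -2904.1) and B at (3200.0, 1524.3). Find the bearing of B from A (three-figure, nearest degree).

057°

Δeast = 3200.0 − -3701.0 = 6901.00; Δnorth = 1524.3 − -2904.1 = 4428.40.
Bearing = atan2(Δeast, Δnorth) mod 360° = 57.31° ≈ 057°.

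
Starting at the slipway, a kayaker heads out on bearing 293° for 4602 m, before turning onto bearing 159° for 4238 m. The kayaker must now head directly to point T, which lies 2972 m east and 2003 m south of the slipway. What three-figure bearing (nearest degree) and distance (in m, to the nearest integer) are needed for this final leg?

Leg 1 (293°, 4602 m): east 4602 sin 293° = -4236.16, north 4602 cos 293° = 1798.14
Leg 2 (159°, 4238 m): east 4238 sin 159° = 1518.76, north 4238 cos 159° = -3956.51
Current position: (-2717.40, -2158.37). Target: (2972, -2003). Remaining: Δeast = 5689.40, Δnorth = 155.37.
Bearing = atan2(5689.40, 155.37) mod 360° = 88.44°; distance = √((5689.40)² + (155.37)²) = 5691.521 m.

088°, 5692 m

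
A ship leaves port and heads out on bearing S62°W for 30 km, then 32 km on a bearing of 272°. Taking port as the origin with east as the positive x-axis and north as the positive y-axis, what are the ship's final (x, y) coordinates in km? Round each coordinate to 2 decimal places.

(-58.47, -12.97)

Leg 1 (S62°W, 30 km): east 30 sin 242° = -26.49, north 30 cos 242° = -14.08
Leg 2 (272°, 32 km): east 32 sin 272° = -31.98, north 32 cos 272° = 1.12
Summing: -58.47 km east, -12.97 km north → (-58.47, -12.97).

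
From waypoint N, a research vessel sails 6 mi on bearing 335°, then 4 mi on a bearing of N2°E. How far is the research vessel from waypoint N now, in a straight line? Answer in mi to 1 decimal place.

Leg 1 (335°, 6 mi): east 6 sin 335° = -2.54, north 6 cos 335° = 5.44
Leg 2 (N2°E, 4 mi): east 4 sin 2° = 0.14, north 4 cos 2° = 4.00
Net: -2.40 east, 9.44 north. Distance = √((-2.40)² + (9.44)²) = 9.735 mi.

9.7 mi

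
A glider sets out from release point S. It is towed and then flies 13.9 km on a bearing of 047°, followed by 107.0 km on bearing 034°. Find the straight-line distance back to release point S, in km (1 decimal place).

Leg 1 (047°, 13.9 km): east 13.9 sin 47° = 10.17, north 13.9 cos 47° = 9.48
Leg 2 (034°, 107.0 km): east 107.0 sin 34° = 59.83, north 107.0 cos 34° = 88.71
Net: 70.00 east, 98.19 north. Distance = √((70.00)² + (98.19)²) = 120.584 km.

120.6 km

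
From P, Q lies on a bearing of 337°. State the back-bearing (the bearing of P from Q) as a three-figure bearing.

Back-bearing = 337° − 180° = 157°.

157°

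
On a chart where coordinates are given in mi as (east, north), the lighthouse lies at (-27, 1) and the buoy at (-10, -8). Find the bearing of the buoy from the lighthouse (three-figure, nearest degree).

118°

Δeast = -10 − -27 = 17.00; Δnorth = -8 − 1 = -9.00.
Bearing = atan2(Δeast, Δnorth) mod 360° = 117.90° ≈ 118°.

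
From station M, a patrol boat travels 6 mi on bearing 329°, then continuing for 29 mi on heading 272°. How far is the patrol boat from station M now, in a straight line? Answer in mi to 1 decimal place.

Leg 1 (329°, 6 mi): east 6 sin 329° = -3.09, north 6 cos 329° = 5.14
Leg 2 (272°, 29 mi): east 29 sin 272° = -28.98, north 29 cos 272° = 1.01
Net: -32.07 east, 6.16 north. Distance = √((-32.07)² + (6.16)²) = 32.658 mi.

32.7 mi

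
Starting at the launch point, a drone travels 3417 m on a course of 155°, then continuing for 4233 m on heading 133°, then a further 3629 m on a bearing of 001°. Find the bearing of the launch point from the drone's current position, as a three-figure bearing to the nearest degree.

297°

Leg 1 (155°, 3417 m): east 3417 sin 155° = 1444.09, north 3417 cos 155° = -3096.85
Leg 2 (133°, 4233 m): east 4233 sin 133° = 3095.82, north 4233 cos 133° = -2886.90
Leg 3 (001°, 3629 m): east 3629 sin 1° = 63.33, north 3629 cos 1° = 3628.45
Net displacement: 4603.24 east, -2355.31 north. Direction back to start is (-4603.24, 2355.31): bearing = atan2(-4603.24, 2355.31) mod 360° = 297.10° ≈ 297°.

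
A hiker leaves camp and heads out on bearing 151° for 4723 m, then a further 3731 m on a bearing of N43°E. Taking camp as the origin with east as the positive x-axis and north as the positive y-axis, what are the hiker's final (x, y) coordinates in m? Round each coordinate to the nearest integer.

(4834, -1402)

Leg 1 (151°, 4723 m): east 4723 sin 151° = 2289.76, north 4723 cos 151° = -4130.83
Leg 2 (N43°E, 3731 m): east 3731 sin 43° = 2544.54, north 3731 cos 43° = 2728.68
Summing: 4834.29 m east, -1402.15 m north → (4834, -1402).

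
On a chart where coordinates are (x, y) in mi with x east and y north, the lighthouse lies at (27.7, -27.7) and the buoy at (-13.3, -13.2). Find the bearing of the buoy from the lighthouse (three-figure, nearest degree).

289°

Δeast = -13.3 − 27.7 = -41.00; Δnorth = -13.2 − -27.7 = 14.50.
Bearing = atan2(Δeast, Δnorth) mod 360° = 289.48° ≈ 289°.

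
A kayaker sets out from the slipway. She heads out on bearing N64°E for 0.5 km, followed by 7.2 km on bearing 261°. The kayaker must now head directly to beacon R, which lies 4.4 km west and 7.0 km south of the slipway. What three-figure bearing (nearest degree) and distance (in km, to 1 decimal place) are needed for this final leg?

160°, 6.5 km

Leg 1 (N64°E, 0.5 km): east 0.5 sin 64° = 0.45, north 0.5 cos 64° = 0.22
Leg 2 (261°, 7.2 km): east 7.2 sin 261° = -7.11, north 7.2 cos 261° = -1.13
Current position: (-6.66, -0.91). Target: (-4.4, -7.0). Remaining: Δeast = 2.26, Δnorth = -6.09.
Bearing = atan2(2.26, -6.09) mod 360° = 159.63°; distance = √((2.26)² + (-6.09)²) = 6.499 km.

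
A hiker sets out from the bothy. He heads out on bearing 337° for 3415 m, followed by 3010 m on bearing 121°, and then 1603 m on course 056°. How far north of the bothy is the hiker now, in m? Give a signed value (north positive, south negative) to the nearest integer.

2490 m

Leg 1 (337°, 3415 m): east 3415 sin 337° = -1334.35, north 3415 cos 337° = 3143.52
Leg 2 (121°, 3010 m): east 3010 sin 121° = 2580.07, north 3010 cos 121° = -1550.26
Leg 3 (056°, 1603 m): east 1603 sin 56° = 1328.95, north 1603 cos 56° = 896.39
Net north component: 2489.65 m.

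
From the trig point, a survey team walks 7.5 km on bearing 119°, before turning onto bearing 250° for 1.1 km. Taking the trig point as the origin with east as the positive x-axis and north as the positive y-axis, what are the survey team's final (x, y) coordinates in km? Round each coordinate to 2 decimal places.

(5.53, -4.01)

Leg 1 (119°, 7.5 km): east 7.5 sin 119° = 6.56, north 7.5 cos 119° = -3.64
Leg 2 (250°, 1.1 km): east 1.1 sin 250° = -1.03, north 1.1 cos 250° = -0.38
Summing: 5.53 km east, -4.01 km north → (5.53, -4.01).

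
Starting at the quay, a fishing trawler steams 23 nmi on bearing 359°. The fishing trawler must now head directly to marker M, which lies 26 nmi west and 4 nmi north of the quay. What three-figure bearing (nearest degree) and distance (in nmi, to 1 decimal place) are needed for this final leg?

Leg 1 (359°, 23 nmi): east 23 sin 359° = -0.40, north 23 cos 359° = 23.00
Current position: (-0.40, 23.00). Target: (-26, 4). Remaining: Δeast = -25.60, Δnorth = -19.00.
Bearing = atan2(-25.60, -19.00) mod 360° = 233.42°; distance = √((-25.60)² + (-19.00)²) = 31.877 nmi.

233°, 31.9 nmi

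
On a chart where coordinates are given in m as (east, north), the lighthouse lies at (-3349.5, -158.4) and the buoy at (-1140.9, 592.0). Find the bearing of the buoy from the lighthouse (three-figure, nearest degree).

071°

Δeast = -1140.9 − -3349.5 = 2208.60; Δnorth = 592.0 − -158.4 = 750.40.
Bearing = atan2(Δeast, Δnorth) mod 360° = 71.23° ≈ 071°.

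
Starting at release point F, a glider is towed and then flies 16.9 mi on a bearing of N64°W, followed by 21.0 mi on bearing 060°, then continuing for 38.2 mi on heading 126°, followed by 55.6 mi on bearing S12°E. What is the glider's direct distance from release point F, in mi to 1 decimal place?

Leg 1 (N64°W, 16.9 mi): east 16.9 sin 296° = -15.19, north 16.9 cos 296° = 7.41
Leg 2 (060°, 21.0 mi): east 21.0 sin 60° = 18.19, north 21.0 cos 60° = 10.50
Leg 3 (126°, 38.2 mi): east 38.2 sin 126° = 30.90, north 38.2 cos 126° = -22.45
Leg 4 (S12°E, 55.6 mi): east 55.6 sin 168° = 11.56, north 55.6 cos 168° = -54.39
Net: 45.46 east, -58.93 north. Distance = √((45.46)² + (-58.93)²) = 74.428 mi.

74.4 mi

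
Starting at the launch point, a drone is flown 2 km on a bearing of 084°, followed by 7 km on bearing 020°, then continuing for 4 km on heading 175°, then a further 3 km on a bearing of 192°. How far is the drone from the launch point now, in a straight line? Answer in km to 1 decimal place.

Leg 1 (084°, 2 km): east 2 sin 84° = 1.99, north 2 cos 84° = 0.21
Leg 2 (020°, 7 km): east 7 sin 20° = 2.39, north 7 cos 20° = 6.58
Leg 3 (175°, 4 km): east 4 sin 175° = 0.35, north 4 cos 175° = -3.98
Leg 4 (192°, 3 km): east 3 sin 192° = -0.62, north 3 cos 192° = -2.93
Net: 4.11 east, -0.13 north. Distance = √((4.11)² + (-0.13)²) = 4.110 km.

4.1 km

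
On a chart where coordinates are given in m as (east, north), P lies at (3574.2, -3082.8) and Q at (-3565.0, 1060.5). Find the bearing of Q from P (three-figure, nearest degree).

300°

Δeast = -3565.0 − 3574.2 = -7139.20; Δnorth = 1060.5 − -3082.8 = 4143.30.
Bearing = atan2(Δeast, Δnorth) mod 360° = 300.13° ≈ 300°.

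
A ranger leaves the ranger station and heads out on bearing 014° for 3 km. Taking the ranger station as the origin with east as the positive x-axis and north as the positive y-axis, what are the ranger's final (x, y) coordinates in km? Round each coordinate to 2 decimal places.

(0.73, 2.91)

Leg 1 (014°, 3 km): east 3 sin 14° = 0.73, north 3 cos 14° = 2.91
Summing: 0.73 km east, 2.91 km north → (0.73, 2.91).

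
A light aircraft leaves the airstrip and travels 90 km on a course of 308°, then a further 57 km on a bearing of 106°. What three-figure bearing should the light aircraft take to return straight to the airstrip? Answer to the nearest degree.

158°

Leg 1 (308°, 90 km): east 90 sin 308° = -70.92, north 90 cos 308° = 55.41
Leg 2 (106°, 57 km): east 57 sin 106° = 54.79, north 57 cos 106° = -15.71
Net displacement: -16.13 east, 39.70 north. Direction back to start is (16.13, -39.70): bearing = atan2(16.13, -39.70) mod 360° = 157.89° ≈ 158°.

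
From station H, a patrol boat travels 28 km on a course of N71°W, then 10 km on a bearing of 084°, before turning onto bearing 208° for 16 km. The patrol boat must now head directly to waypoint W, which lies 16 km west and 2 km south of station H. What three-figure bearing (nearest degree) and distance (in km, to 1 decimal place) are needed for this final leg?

076°, 8.3 km

Leg 1 (N71°W, 28 km): east 28 sin 289° = -26.47, north 28 cos 289° = 9.12
Leg 2 (084°, 10 km): east 10 sin 84° = 9.95, north 10 cos 84° = 1.05
Leg 3 (208°, 16 km): east 16 sin 208° = -7.51, north 16 cos 208° = -14.13
Current position: (-24.04, -3.97). Target: (-16, -2). Remaining: Δeast = 8.04, Δnorth = 1.97.
Bearing = atan2(8.04, 1.97) mod 360° = 76.26°; distance = √((8.04)² + (1.97)²) = 8.278 km.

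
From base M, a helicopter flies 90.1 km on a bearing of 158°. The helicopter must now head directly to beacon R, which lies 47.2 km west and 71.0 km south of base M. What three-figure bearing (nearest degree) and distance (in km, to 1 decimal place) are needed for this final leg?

279°, 81.9 km

Leg 1 (158°, 90.1 km): east 90.1 sin 158° = 33.75, north 90.1 cos 158° = -83.54
Current position: (33.75, -83.54). Target: (-47.2, -71.0). Remaining: Δeast = -80.95, Δnorth = 12.54.
Bearing = atan2(-80.95, 12.54) mod 360° = 278.80°; distance = √((-80.95)² + (12.54)²) = 81.917 km.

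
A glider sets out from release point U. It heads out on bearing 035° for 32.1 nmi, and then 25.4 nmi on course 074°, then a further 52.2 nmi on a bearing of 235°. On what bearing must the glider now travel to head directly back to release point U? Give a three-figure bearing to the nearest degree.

Leg 1 (035°, 32.1 nmi): east 32.1 sin 35° = 18.41, north 32.1 cos 35° = 26.29
Leg 2 (074°, 25.4 nmi): east 25.4 sin 74° = 24.42, north 25.4 cos 74° = 7.00
Leg 3 (235°, 52.2 nmi): east 52.2 sin 235° = -42.76, north 52.2 cos 235° = -29.94
Net displacement: 0.07 east, 3.36 north. Direction back to start is (-0.07, -3.36): bearing = atan2(-0.07, -3.36) mod 360° = 181.16° ≈ 181°.

181°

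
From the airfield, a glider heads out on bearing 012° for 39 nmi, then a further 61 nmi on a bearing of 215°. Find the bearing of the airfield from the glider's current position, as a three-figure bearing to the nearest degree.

066°

Leg 1 (012°, 39 nmi): east 39 sin 12° = 8.11, north 39 cos 12° = 38.15
Leg 2 (215°, 61 nmi): east 61 sin 215° = -34.99, north 61 cos 215° = -49.97
Net displacement: -26.88 east, -11.82 north. Direction back to start is (26.88, 11.82): bearing = atan2(26.88, 11.82) mod 360° = 66.26° ≈ 066°.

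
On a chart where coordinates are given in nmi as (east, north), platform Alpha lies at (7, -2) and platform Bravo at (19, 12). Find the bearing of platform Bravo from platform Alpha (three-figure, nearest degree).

041°

Δeast = 19 − 7 = 12.00; Δnorth = 12 − -2 = 14.00.
Bearing = atan2(Δeast, Δnorth) mod 360° = 40.60° ≈ 041°.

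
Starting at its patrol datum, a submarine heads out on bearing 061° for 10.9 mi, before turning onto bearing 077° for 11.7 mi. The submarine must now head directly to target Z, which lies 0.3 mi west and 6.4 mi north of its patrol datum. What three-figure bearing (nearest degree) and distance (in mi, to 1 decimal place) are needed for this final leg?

Leg 1 (061°, 10.9 mi): east 10.9 sin 61° = 9.53, north 10.9 cos 61° = 5.28
Leg 2 (077°, 11.7 mi): east 11.7 sin 77° = 11.40, north 11.7 cos 77° = 2.63
Current position: (20.93, 7.92). Target: (-0.3, 6.4). Remaining: Δeast = -21.23, Δnorth = -1.52.
Bearing = atan2(-21.23, -1.52) mod 360° = 265.92°; distance = √((-21.23)² + (-1.52)²) = 21.288 mi.

266°, 21.3 mi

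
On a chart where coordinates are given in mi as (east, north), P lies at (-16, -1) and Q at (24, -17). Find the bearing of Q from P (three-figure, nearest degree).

112°

Δeast = 24 − -16 = 40.00; Δnorth = -17 − -1 = -16.00.
Bearing = atan2(Δeast, Δnorth) mod 360° = 111.80° ≈ 112°.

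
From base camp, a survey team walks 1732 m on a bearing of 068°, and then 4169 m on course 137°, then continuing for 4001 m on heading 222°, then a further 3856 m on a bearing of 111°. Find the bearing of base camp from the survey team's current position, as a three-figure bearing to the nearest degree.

Leg 1 (068°, 1732 m): east 1732 sin 68° = 1605.88, north 1732 cos 68° = 648.82
Leg 2 (137°, 4169 m): east 4169 sin 137° = 2843.25, north 4169 cos 137° = -3049.01
Leg 3 (222°, 4001 m): east 4001 sin 222° = -2677.19, north 4001 cos 222° = -2973.32
Leg 4 (111°, 3856 m): east 3856 sin 111° = 3599.89, north 3856 cos 111° = -1381.87
Net displacement: 5371.83 east, -6755.38 north. Direction back to start is (-5371.83, 6755.38): bearing = atan2(-5371.83, 6755.38) mod 360° = 321.51° ≈ 322°.

322°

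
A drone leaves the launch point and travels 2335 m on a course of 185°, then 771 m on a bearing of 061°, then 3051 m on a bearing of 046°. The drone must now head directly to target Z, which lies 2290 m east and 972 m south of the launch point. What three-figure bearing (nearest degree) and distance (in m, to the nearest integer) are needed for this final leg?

Leg 1 (185°, 2335 m): east 2335 sin 185° = -203.51, north 2335 cos 185° = -2326.11
Leg 2 (061°, 771 m): east 771 sin 61° = 674.33, north 771 cos 61° = 373.79
Leg 3 (046°, 3051 m): east 3051 sin 46° = 2194.71, north 3051 cos 46° = 2119.40
Current position: (2665.53, 167.08). Target: (2290, -972). Remaining: Δeast = -375.53, Δnorth = -1139.08.
Bearing = atan2(-375.53, -1139.08) mod 360° = 198.25°; distance = √((-375.53)² + (-1139.08)²) = 1199.382 m.

198°, 1199 m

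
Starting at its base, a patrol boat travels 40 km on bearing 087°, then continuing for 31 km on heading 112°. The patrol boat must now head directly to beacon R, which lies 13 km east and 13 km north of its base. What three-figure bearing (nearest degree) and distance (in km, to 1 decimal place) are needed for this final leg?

Leg 1 (087°, 40 km): east 40 sin 87° = 39.95, north 40 cos 87° = 2.09
Leg 2 (112°, 31 km): east 31 sin 112° = 28.74, north 31 cos 112° = -11.61
Current position: (68.69, -9.52). Target: (13, 13). Remaining: Δeast = -55.69, Δnorth = 22.52.
Bearing = atan2(-55.69, 22.52) mod 360° = 292.02°; distance = √((-55.69)² + (22.52)²) = 60.069 km.

292°, 60.1 km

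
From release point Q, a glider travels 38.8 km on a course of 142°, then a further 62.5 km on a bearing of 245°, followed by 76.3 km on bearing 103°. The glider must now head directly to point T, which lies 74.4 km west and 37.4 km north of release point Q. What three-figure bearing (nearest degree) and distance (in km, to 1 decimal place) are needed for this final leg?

Leg 1 (142°, 38.8 km): east 38.8 sin 142° = 23.89, north 38.8 cos 142° = -30.57
Leg 2 (245°, 62.5 km): east 62.5 sin 245° = -56.64, north 62.5 cos 245° = -26.41
Leg 3 (103°, 76.3 km): east 76.3 sin 103° = 74.34, north 76.3 cos 103° = -17.16
Current position: (41.59, -74.15). Target: (-74.4, 37.4). Remaining: Δeast = -115.99, Δnorth = 111.55.
Bearing = atan2(-115.99, 111.55) mod 360° = 313.88°; distance = √((-115.99)² + (111.55)²) = 160.926 km.

314°, 160.9 km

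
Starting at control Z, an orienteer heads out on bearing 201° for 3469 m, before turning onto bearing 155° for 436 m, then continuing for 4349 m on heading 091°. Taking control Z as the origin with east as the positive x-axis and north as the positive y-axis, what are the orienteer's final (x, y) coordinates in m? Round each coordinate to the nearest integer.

(3289, -3710)

Leg 1 (201°, 3469 m): east 3469 sin 201° = -1243.18, north 3469 cos 201° = -3238.59
Leg 2 (155°, 436 m): east 436 sin 155° = 184.26, north 436 cos 155° = -395.15
Leg 3 (091°, 4349 m): east 4349 sin 91° = 4348.34, north 4349 cos 91° = -75.90
Summing: 3289.42 m east, -3709.64 m north → (3289, -3710).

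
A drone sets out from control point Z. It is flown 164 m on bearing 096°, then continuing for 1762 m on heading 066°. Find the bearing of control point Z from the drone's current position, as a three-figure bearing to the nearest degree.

248°

Leg 1 (096°, 164 m): east 164 sin 96° = 163.10, north 164 cos 96° = -17.14
Leg 2 (066°, 1762 m): east 1762 sin 66° = 1609.67, north 1762 cos 66° = 716.67
Net displacement: 1772.77 east, 699.53 north. Direction back to start is (-1772.77, -699.53): bearing = atan2(-1772.77, -699.53) mod 360° = 248.47° ≈ 248°.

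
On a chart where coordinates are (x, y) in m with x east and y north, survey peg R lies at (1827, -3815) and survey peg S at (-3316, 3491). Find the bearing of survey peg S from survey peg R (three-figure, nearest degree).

Δeast = -3316 − 1827 = -5143.00; Δnorth = 3491 − -3815 = 7306.00.
Bearing = atan2(Δeast, Δnorth) mod 360° = 324.86° ≈ 325°.

325°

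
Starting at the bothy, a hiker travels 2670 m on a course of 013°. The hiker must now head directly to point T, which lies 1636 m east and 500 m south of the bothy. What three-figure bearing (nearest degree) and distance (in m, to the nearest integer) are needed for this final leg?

162°, 3270 m

Leg 1 (013°, 2670 m): east 2670 sin 13° = 600.62, north 2670 cos 13° = 2601.57
Current position: (600.62, 2601.57). Target: (1636, -500). Remaining: Δeast = 1035.38, Δnorth = -3101.57.
Bearing = atan2(1035.38, -3101.57) mod 360° = 161.54°; distance = √((1035.38)² + (-3101.57)²) = 3269.822 m.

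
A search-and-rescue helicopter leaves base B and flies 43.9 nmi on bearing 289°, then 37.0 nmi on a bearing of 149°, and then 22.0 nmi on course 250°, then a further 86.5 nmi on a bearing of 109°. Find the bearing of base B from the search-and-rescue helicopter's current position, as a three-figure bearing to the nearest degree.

Leg 1 (289°, 43.9 nmi): east 43.9 sin 289° = -41.51, north 43.9 cos 289° = 14.29
Leg 2 (149°, 37.0 nmi): east 37.0 sin 149° = 19.06, north 37.0 cos 149° = -31.72
Leg 3 (250°, 22.0 nmi): east 22.0 sin 250° = -20.67, north 22.0 cos 250° = -7.52
Leg 4 (109°, 86.5 nmi): east 86.5 sin 109° = 81.79, north 86.5 cos 109° = -28.16
Net displacement: 38.66 east, -53.11 north. Direction back to start is (-38.66, 53.11): bearing = atan2(-38.66, 53.11) mod 360° = 323.95° ≈ 324°.

324°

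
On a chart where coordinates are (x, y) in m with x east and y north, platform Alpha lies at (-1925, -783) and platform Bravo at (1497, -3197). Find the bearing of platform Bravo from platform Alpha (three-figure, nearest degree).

125°

Δeast = 1497 − -1925 = 3422.00; Δnorth = -3197 − -783 = -2414.00.
Bearing = atan2(Δeast, Δnorth) mod 360° = 125.20° ≈ 125°.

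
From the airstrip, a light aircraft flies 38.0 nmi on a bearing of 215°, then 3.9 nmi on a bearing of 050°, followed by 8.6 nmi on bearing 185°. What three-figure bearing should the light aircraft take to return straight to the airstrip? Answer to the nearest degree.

Leg 1 (215°, 38.0 nmi): east 38.0 sin 215° = -21.80, north 38.0 cos 215° = -31.13
Leg 2 (050°, 3.9 nmi): east 3.9 sin 50° = 2.99, north 3.9 cos 50° = 2.51
Leg 3 (185°, 8.6 nmi): east 8.6 sin 185° = -0.75, north 8.6 cos 185° = -8.57
Net displacement: -19.56 east, -37.19 north. Direction back to start is (19.56, 37.19): bearing = atan2(19.56, 37.19) mod 360° = 27.74° ≈ 028°.

028°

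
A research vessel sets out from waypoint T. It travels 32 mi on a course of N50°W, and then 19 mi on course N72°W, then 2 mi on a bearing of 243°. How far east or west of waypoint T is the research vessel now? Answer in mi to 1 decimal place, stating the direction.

Leg 1 (N50°W, 32 mi): east 32 sin 310° = -24.51, north 32 cos 310° = 20.57
Leg 2 (N72°W, 19 mi): east 19 sin 288° = -18.07, north 19 cos 288° = 5.87
Leg 3 (243°, 2 mi): east 2 sin 243° = -1.78, north 2 cos 243° = -0.91
Net east component: -44.37 mi.

44.4 mi west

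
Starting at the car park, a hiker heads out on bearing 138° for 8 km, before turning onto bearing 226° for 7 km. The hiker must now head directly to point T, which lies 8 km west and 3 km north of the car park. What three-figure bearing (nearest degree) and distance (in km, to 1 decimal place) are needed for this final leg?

Leg 1 (138°, 8 km): east 8 sin 138° = 5.35, north 8 cos 138° = -5.95
Leg 2 (226°, 7 km): east 7 sin 226° = -5.04, north 7 cos 226° = -4.86
Current position: (0.32, -10.81). Target: (-8, 3). Remaining: Δeast = -8.32, Δnorth = 13.81.
Bearing = atan2(-8.32, 13.81) mod 360° = 328.94°; distance = √((-8.32)² + (13.81)²) = 16.119 km.

329°, 16.1 km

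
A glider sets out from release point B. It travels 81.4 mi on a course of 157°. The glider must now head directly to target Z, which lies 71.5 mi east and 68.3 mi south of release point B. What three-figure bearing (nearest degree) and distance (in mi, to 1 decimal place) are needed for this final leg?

081°, 40.2 mi

Leg 1 (157°, 81.4 mi): east 81.4 sin 157° = 31.81, north 81.4 cos 157° = -74.93
Current position: (31.81, -74.93). Target: (71.5, -68.3). Remaining: Δeast = 39.69, Δnorth = 6.63.
Bearing = atan2(39.69, 6.63) mod 360° = 80.52°; distance = √((39.69)² + (6.63)²) = 40.244 mi.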